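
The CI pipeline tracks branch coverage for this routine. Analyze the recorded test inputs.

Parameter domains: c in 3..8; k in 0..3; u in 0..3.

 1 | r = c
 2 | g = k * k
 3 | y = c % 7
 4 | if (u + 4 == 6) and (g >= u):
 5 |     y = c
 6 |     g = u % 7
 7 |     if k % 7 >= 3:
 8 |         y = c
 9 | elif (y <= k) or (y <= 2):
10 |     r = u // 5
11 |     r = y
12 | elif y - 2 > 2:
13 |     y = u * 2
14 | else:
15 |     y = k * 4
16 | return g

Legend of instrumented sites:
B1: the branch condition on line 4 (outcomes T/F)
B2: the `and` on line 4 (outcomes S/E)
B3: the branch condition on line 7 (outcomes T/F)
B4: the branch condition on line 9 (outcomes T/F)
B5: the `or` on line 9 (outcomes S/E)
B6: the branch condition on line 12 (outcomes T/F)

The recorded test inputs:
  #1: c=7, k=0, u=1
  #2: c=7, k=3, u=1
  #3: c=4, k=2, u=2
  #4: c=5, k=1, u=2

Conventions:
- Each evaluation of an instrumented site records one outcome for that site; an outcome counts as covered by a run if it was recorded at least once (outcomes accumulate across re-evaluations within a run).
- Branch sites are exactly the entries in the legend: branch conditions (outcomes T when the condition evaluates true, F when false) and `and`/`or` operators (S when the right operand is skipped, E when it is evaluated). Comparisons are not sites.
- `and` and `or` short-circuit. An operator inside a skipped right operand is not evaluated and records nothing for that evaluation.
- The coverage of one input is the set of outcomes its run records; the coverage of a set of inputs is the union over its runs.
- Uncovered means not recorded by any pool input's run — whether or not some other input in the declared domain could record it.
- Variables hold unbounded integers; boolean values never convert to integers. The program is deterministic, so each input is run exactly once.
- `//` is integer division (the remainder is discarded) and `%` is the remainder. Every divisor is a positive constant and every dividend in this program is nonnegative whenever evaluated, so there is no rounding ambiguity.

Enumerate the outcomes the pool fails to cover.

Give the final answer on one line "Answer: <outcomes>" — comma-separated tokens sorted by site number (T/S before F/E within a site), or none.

test 1 (c=7, k=0, u=1) fires B2->S, B1->F, B5->S, B4->T; hits B1=F, B2=S, B4=T, B5=S
test 2 (c=7, k=3, u=1) fires B2->S, B1->F, B5->S, B4->T; hits B1=F, B2=S, B4=T, B5=S
test 3 (c=4, k=2, u=2) fires B2->E, B1->T, B3->F; hits B1=T, B2=E, B3=F
test 4 (c=5, k=1, u=2) fires B2->E, B1->F, B5->E, B4->F, B6->T; hits B1=F, B2=E, B4=F, B5=E, B6=T
union over the pool: B1=T, B1=F, B2=S, B2=E, B3=F, B4=T, B4=F, B5=S, B5=E, B6=T
uncovered (2 of 12): B3=T, B6=F

Answer: B3=T, B6=F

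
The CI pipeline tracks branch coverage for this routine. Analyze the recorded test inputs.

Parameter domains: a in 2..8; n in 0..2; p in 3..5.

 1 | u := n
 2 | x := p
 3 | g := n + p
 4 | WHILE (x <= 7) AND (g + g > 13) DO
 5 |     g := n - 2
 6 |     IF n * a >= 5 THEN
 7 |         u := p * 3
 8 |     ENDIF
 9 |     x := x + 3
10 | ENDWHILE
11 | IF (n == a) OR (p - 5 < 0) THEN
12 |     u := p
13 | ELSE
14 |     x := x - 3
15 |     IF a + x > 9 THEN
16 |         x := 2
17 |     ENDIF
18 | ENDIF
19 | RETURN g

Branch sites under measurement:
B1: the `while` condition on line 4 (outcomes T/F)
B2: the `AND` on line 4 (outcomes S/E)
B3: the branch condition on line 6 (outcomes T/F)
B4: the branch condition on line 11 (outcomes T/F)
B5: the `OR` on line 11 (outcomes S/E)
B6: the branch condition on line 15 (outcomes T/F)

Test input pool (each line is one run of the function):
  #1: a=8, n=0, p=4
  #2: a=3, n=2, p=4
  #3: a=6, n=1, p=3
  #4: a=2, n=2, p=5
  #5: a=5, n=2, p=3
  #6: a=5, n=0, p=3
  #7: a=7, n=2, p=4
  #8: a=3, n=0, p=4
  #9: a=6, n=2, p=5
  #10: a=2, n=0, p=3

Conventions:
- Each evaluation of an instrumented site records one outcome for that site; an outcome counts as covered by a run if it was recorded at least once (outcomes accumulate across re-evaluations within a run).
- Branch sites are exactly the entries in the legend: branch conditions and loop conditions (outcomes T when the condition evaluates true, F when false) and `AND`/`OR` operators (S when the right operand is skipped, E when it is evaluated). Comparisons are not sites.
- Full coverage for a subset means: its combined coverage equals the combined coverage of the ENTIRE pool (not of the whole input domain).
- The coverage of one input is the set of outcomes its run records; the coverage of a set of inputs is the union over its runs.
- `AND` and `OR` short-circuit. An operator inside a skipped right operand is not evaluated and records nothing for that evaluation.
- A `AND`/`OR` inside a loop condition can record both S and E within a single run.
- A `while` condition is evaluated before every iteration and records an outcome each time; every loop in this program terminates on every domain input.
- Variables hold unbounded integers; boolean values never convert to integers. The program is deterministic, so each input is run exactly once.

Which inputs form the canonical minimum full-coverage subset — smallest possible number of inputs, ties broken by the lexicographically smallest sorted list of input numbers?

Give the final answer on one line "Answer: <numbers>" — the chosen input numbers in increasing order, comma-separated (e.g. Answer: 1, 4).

input #1, a=8, n=0, p=4: events B2->E, B1->F, B5->E, B4->T; outcomes B1=F, B2=E, B4=T, B5=E
input #2, a=3, n=2, p=4: events B2->E, B1->F, B5->E, B4->T; outcomes B1=F, B2=E, B4=T, B5=E
input #3, a=6, n=1, p=3: events B2->E, B1->F, B5->E, B4->T; outcomes B1=F, B2=E, B4=T, B5=E
input #4, a=2, n=2, p=5: events B2->E, B1->T, B3->F, B2->S, B1->F, B5->S, B4->T; outcomes B1=T, B1=F, B2=S, B2=E, B3=F, B4=T, B5=S
input #5, a=5, n=2, p=3: events B2->E, B1->F, B5->E, B4->T; outcomes B1=F, B2=E, B4=T, B5=E
input #6, a=5, n=0, p=3: events B2->E, B1->F, B5->E, B4->T; outcomes B1=F, B2=E, B4=T, B5=E
input #7, a=7, n=2, p=4: events B2->E, B1->F, B5->E, B4->T; outcomes B1=F, B2=E, B4=T, B5=E
input #8, a=3, n=0, p=4: events B2->E, B1->F, B5->E, B4->T; outcomes B1=F, B2=E, B4=T, B5=E
input #9, a=6, n=2, p=5: events B2->E, B1->T, B3->T, B2->S, B1->F, B5->E, B4->F, B6->T; outcomes B1=T, B1=F, B2=S, B2=E, B3=T, B4=F, B5=E, B6=T
input #10, a=2, n=0, p=3: events B2->E, B1->F, B5->E, B4->T; outcomes B1=F, B2=E, B4=T, B5=E
union over all inputs: B1=T, B1=F, B2=S, B2=E, B3=T, B3=F, B4=T, B4=F, B5=S, B5=E, B6=T (11 outcomes)
checked all size-1 subsets: none covers 11 outcomes (max 8/11)
size 2: inputs {4, 9} cover all 11 outcomes, and no lexicographically smaller subset of this size does

Answer: 4, 9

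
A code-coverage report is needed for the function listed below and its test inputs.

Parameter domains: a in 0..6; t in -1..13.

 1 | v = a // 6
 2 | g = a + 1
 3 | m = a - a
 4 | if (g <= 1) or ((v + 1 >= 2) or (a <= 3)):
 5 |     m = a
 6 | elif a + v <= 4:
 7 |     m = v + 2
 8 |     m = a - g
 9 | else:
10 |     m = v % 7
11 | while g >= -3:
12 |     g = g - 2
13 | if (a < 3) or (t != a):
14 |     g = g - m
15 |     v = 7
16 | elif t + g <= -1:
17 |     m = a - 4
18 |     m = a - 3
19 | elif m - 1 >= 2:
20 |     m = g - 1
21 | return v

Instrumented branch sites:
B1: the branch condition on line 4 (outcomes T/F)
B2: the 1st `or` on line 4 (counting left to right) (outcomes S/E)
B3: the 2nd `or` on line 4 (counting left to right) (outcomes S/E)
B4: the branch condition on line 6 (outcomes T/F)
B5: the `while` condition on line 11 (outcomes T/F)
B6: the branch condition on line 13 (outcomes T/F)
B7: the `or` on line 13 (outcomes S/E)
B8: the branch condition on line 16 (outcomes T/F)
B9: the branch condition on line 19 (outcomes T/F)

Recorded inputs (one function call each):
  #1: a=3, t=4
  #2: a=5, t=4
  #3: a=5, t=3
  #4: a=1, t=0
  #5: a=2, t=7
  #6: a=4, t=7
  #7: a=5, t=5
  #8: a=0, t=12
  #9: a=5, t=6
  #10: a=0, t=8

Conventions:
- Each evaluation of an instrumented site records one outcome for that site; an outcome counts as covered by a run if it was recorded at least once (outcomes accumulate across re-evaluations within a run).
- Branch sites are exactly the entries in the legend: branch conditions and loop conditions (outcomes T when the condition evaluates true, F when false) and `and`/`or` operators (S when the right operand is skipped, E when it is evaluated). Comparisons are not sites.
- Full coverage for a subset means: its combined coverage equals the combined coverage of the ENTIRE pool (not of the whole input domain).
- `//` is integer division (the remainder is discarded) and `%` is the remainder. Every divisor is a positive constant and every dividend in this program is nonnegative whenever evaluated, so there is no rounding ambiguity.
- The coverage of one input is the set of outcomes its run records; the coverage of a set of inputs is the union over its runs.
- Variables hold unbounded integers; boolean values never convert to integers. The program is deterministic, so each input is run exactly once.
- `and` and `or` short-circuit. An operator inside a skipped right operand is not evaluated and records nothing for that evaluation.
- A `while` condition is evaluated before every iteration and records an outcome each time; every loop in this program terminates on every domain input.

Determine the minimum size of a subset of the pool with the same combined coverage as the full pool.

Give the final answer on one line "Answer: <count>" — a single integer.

test 1 (a=3, t=4) fires B2->E, B3->E, B1->T, B5->T, B5->T, B5->T, B5->T, B5->F, B7->E, B6->T; hits B1=T, B2=E, B3=E, B5=T, B5=F, B6=T, B7=E
test 2 (a=5, t=4) fires B2->E, B3->E, B1->F, B4->F, B5->T, B5->T, B5->T, B5->T, B5->T, B5->F, B7->E, B6->T; hits B1=F, B2=E, B3=E, B4=F, B5=T, B5=F, B6=T, B7=E
test 3 (a=5, t=3) fires B2->E, B3->E, B1->F, B4->F, B5->T, B5->T, B5->T, B5->T, B5->T, B5->F, B7->E, B6->T; hits B1=F, B2=E, B3=E, B4=F, B5=T, B5=F, B6=T, B7=E
test 4 (a=1, t=0) fires B2->E, B3->E, B1->T, B5->T, B5->T, B5->T, B5->F, B7->S, B6->T; hits B1=T, B2=E, B3=E, B5=T, B5=F, B6=T, B7=S
test 5 (a=2, t=7) fires B2->E, B3->E, B1->T, B5->T, B5->T, B5->T, B5->T, B5->F, B7->S, B6->T; hits B1=T, B2=E, B3=E, B5=T, B5=F, B6=T, B7=S
test 6 (a=4, t=7) fires B2->E, B3->E, B1->F, B4->T, B5->T, B5->T, B5->T, B5->T, B5->T, B5->F, B7->E, B6->T; hits B1=F, B2=E, B3=E, B4=T, B5=T, B5=F, B6=T, B7=E
test 7 (a=5, t=5) fires B2->E, B3->E, B1->F, B4->F, B5->T, B5->T, B5->T, B5->T, B5->T, B5->F, B7->E, B6->F, B8->F, B9->F; hits B1=F, B2=E, B3=E, B4=F, B5=T, B5=F, B6=F, B7=E, B8=F, B9=F
test 8 (a=0, t=12) fires B2->S, B1->T, B5->T, B5->T, B5->T, B5->F, B7->S, B6->T; hits B1=T, B2=S, B5=T, B5=F, B6=T, B7=S
test 9 (a=5, t=6) fires B2->E, B3->E, B1->F, B4->F, B5->T, B5->T, B5->T, B5->T, B5->T, B5->F, B7->E, B6->T; hits B1=F, B2=E, B3=E, B4=F, B5=T, B5=F, B6=T, B7=E
test 10 (a=0, t=8) fires B2->S, B1->T, B5->T, B5->T, B5->T, B5->F, B7->S, B6->T; hits B1=T, B2=S, B5=T, B5=F, B6=T, B7=S
together the pool reaches 15 outcomes: B1=T, B1=F, B2=S, B2=E, B3=E, B4=T, B4=F, B5=T, B5=F, B6=T, B6=F, B7=S, B7=E, B8=F, B9=F
checked all size-1 subsets: none covers 15 outcomes (max 10/15)
checked all size-2 subsets: none covers 15 outcomes (max 14/15)
at size 3, {6, 7, 8} reaches all 15 outcomes; every lexicographically earlier size-3 subset fails

Answer: 3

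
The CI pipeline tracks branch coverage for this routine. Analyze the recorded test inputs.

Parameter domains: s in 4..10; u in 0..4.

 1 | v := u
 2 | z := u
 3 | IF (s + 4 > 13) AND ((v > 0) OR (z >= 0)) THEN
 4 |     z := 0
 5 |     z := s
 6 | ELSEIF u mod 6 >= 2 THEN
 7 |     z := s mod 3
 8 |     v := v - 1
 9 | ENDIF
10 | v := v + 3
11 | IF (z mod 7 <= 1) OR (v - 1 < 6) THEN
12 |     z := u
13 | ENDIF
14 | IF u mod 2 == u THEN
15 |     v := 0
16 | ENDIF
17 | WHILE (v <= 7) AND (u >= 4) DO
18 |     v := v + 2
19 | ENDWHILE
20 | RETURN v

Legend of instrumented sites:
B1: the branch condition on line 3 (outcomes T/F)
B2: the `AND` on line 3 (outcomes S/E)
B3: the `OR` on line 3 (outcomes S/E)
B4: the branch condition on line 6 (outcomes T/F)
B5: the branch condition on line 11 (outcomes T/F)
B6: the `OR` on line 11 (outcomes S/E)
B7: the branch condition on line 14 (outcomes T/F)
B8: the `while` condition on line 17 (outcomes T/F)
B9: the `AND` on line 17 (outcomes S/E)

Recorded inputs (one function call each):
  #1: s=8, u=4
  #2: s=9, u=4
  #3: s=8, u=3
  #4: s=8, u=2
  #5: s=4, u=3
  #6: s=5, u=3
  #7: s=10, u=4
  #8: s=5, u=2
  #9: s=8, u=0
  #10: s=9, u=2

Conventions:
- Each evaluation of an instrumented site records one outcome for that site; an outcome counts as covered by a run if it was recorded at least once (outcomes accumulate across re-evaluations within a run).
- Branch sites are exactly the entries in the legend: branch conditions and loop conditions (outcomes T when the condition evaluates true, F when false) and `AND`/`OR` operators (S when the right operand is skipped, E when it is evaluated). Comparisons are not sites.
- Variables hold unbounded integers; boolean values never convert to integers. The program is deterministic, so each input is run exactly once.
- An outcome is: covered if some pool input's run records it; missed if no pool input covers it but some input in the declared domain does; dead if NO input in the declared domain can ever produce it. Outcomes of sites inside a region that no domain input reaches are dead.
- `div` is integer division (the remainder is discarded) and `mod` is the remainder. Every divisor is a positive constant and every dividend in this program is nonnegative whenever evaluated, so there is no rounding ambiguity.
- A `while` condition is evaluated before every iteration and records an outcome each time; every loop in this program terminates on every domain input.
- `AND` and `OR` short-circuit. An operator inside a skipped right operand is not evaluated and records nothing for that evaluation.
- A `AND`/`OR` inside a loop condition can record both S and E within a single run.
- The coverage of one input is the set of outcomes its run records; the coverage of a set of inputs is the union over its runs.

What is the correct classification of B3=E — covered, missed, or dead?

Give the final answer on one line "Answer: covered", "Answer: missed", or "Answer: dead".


no pool input records B3=E
but domain input (s=10, u=0) does record it -> reachable, so missed
Answer: missed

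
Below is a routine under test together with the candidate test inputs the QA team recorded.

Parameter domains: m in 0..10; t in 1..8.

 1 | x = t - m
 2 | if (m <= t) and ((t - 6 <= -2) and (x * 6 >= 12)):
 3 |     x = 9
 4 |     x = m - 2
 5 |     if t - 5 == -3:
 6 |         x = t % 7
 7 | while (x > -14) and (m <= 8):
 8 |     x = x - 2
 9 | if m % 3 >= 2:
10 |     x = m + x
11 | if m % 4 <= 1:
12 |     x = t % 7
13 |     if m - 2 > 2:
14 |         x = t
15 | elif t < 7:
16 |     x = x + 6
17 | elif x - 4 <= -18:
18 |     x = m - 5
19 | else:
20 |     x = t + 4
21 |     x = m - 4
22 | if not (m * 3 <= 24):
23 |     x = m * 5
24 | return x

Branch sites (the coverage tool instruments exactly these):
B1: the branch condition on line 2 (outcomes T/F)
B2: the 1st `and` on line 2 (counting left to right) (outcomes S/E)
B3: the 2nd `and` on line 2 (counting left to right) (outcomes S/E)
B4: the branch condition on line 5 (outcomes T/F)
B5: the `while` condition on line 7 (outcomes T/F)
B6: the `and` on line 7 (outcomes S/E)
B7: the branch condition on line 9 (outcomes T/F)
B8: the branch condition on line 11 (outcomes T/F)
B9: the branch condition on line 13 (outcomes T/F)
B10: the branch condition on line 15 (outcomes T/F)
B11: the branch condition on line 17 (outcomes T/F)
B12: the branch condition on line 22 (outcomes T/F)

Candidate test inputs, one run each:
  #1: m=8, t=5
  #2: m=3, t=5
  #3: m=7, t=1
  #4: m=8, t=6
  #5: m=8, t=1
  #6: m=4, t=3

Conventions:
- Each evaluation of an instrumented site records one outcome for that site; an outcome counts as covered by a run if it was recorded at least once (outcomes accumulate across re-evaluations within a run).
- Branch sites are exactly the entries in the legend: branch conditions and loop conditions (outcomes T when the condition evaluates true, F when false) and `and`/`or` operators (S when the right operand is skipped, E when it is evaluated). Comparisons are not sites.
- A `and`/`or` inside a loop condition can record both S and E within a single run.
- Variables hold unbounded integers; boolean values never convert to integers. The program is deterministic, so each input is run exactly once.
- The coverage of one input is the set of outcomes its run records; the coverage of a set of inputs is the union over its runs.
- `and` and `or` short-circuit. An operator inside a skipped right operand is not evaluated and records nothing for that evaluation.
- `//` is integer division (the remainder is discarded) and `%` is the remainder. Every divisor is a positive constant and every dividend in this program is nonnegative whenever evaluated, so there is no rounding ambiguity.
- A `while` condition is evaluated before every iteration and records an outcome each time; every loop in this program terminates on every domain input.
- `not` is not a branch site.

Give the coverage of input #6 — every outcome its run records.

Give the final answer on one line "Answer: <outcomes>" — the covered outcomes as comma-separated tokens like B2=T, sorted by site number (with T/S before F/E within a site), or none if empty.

Event log for input #6 (m=4, t=3):
  B2->S, B1->F, B6->E, B5->T, B6->E, B5->T, B6->E, B5->T, B6->E, B5->T
  B6->E, B5->T, B6->E, B5->T, B6->E, B5->T, B6->S, B5->F, B7->F, B8->T
  B9->F, B12->F
distinct outcomes covered: B1=F, B2=S, B5=T, B5=F, B6=S, B6=E, B7=F, B8=T, B9=F, B12=F

Answer: B1=F, B2=S, B5=T, B5=F, B6=S, B6=E, B7=F, B8=T, B9=F, B12=F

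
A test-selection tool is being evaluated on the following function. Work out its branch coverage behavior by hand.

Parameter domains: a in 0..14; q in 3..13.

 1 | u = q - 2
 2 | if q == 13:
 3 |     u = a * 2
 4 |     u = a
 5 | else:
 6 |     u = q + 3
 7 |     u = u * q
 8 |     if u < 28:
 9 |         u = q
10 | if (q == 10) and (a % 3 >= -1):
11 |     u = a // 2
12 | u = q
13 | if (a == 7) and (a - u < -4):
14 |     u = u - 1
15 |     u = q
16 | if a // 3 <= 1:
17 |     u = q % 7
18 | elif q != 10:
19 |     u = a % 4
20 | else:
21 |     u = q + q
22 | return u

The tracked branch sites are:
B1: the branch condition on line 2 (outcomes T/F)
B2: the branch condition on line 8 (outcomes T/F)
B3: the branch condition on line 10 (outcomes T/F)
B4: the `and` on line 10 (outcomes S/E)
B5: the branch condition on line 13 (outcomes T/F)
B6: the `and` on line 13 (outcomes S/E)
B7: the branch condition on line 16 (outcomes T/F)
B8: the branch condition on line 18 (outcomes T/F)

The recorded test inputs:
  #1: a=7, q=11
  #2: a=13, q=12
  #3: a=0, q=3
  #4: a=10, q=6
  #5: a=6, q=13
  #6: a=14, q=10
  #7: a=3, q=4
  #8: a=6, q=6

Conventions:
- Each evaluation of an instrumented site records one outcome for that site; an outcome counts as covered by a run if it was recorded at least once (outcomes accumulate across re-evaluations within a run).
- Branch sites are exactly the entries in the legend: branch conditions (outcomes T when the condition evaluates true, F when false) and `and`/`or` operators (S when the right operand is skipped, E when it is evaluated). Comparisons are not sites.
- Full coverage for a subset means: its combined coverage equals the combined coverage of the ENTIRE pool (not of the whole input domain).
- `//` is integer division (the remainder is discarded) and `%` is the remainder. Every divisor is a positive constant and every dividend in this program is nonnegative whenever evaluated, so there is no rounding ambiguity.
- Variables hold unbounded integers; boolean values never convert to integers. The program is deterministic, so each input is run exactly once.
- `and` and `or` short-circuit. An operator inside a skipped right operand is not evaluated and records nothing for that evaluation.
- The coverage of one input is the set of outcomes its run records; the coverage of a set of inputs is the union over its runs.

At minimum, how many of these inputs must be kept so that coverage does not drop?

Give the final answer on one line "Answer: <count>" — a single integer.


test 1 (a=7, q=11) hits B1=F, B2=F, B3=F, B4=S, B5=F, B6=E, B7=F, B8=T
test 2 (a=13, q=12) hits B1=F, B2=F, B3=F, B4=S, B5=F, B6=S, B7=F, B8=T
test 3 (a=0, q=3) hits B1=F, B2=T, B3=F, B4=S, B5=F, B6=S, B7=T
test 4 (a=10, q=6) hits B1=F, B2=F, B3=F, B4=S, B5=F, B6=S, B7=F, B8=T
test 5 (a=6, q=13) hits B1=T, B3=F, B4=S, B5=F, B6=S, B7=F, B8=T
test 6 (a=14, q=10) hits B1=F, B2=F, B3=T, B4=E, B5=F, B6=S, B7=F, B8=F
test 7 (a=3, q=4) hits B1=F, B2=F, B3=F, B4=S, B5=F, B6=S, B7=T
test 8 (a=6, q=6) hits B1=F, B2=F, B3=F, B4=S, B5=F, B6=S, B7=F, B8=T
pool-wide coverage (15 outcomes): B1=T, B1=F, B2=T, B2=F, B3=T, B3=F, B4=S, B4=E, B5=F, B6=S, B6=E, B7=T, B7=F, B8=T, B8=F
checked all size-1 subsets: none covers 15 outcomes (max 8/15)
checked all size-2 subsets: none covers 15 outcomes (max 12/15)
checked all size-3 subsets: none covers 15 outcomes (max 14/15)
the canonical winner is {1, 3, 5, 6}: size 4, full 15-outcome coverage, earliest index list among size-4 covers
Answer: 4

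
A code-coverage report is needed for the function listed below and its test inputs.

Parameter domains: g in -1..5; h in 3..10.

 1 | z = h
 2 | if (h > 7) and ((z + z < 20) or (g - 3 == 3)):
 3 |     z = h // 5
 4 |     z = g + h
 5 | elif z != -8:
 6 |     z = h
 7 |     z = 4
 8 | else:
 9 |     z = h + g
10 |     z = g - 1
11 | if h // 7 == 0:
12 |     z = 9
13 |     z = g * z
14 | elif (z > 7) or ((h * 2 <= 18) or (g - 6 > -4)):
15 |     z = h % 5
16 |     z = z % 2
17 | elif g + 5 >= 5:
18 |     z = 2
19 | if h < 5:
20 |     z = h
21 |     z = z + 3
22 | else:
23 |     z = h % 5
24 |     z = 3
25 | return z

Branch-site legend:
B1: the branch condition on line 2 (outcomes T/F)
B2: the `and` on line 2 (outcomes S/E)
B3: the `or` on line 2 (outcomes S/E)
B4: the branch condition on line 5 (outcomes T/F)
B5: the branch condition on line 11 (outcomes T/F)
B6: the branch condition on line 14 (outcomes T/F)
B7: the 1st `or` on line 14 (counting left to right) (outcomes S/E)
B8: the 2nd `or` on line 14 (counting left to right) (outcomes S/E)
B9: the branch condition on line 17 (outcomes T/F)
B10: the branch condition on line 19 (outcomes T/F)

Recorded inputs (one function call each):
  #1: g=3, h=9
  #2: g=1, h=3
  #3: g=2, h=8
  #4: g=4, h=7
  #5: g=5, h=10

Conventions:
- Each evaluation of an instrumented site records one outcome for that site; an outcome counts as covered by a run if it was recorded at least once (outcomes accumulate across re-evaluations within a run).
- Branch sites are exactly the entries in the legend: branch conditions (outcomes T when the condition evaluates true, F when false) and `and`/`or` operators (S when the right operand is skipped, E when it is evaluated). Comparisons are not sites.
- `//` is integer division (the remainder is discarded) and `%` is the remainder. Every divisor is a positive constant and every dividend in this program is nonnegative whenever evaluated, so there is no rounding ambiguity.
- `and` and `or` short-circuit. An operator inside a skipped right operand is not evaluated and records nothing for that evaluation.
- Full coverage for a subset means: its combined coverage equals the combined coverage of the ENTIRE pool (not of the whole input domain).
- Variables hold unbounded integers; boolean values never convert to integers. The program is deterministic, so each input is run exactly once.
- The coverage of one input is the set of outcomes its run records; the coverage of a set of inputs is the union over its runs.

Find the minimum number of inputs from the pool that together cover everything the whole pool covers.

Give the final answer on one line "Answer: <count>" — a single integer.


#1 (g=3, h=9) -> covered: B1=T, B2=E, B3=S, B5=F, B6=T, B7=S, B10=F
#2 (g=1, h=3) -> covered: B1=F, B2=S, B4=T, B5=T, B10=T
#3 (g=2, h=8) -> covered: B1=T, B2=E, B3=S, B5=F, B6=T, B7=S, B10=F
#4 (g=4, h=7) -> covered: B1=F, B2=S, B4=T, B5=F, B6=T, B7=E, B8=S, B10=F
#5 (g=5, h=10) -> covered: B1=F, B2=E, B3=E, B4=T, B5=F, B6=T, B7=E, B8=E, B10=F
together the pool reaches 16 outcomes: B1=T, B1=F, B2=S, B2=E, B3=S, B3=E, B4=T, B5=T, B5=F, B6=T, B7=S, B7=E, B8=S, B8=E, B10=T, B10=F
checked all size-1 subsets: none covers 16 outcomes (max 9/16)
checked all size-2 subsets: none covers 16 outcomes (max 12/16)
checked all size-3 subsets: none covers 16 outcomes (max 15/16)
size 4: inputs {1, 2, 4, 5} cover all 16 outcomes, and no lexicographically smaller subset of this size does
Answer: 4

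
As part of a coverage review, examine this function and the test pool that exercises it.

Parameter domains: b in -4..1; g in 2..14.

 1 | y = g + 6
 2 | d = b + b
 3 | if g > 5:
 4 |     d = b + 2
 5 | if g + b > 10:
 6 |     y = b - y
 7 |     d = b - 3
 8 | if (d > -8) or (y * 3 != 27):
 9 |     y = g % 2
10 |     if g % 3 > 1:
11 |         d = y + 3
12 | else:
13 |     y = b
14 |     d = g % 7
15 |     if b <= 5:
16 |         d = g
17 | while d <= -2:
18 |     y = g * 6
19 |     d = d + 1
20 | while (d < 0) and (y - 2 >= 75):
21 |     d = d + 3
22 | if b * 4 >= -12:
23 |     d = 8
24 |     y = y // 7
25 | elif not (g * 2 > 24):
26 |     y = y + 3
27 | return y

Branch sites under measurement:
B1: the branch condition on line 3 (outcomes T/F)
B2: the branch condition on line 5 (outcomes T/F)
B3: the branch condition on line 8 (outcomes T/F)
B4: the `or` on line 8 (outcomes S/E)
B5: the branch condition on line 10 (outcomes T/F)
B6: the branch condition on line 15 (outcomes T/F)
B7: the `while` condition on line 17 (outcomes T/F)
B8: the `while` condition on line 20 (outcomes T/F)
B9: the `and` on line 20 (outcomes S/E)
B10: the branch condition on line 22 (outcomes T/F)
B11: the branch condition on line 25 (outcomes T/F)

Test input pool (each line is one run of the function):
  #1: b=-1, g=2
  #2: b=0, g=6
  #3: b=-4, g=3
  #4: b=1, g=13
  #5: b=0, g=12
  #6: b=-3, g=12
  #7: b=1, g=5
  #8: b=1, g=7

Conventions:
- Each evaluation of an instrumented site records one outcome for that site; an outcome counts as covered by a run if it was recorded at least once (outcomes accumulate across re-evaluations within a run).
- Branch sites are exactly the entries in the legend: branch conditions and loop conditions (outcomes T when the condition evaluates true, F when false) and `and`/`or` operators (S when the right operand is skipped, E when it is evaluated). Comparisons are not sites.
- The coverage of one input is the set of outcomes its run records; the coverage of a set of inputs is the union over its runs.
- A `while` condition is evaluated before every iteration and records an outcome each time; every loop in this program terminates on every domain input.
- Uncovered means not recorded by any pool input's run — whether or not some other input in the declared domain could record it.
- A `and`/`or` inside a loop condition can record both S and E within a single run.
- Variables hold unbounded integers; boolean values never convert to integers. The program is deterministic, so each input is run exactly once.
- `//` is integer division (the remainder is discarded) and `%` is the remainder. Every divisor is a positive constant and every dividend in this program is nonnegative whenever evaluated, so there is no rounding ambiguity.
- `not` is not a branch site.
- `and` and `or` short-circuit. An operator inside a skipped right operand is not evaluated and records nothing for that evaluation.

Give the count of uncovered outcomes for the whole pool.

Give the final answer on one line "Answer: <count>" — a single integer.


#1 (b=-1, g=2) -> covered: B1=F, B2=F, B3=T, B4=S, B5=T, B7=F, B8=F, B9=S, B10=T
#2 (b=0, g=6) -> covered: B1=T, B2=F, B3=T, B4=S, B5=F, B7=F, B8=F, B9=S, B10=T
#3 (b=-4, g=3) -> covered: B1=F, B2=F, B3=F, B4=E, B6=T, B7=F, B8=F, B9=S, B10=F, B11=T
#4 (b=1, g=13) -> covered: B1=T, B2=T, B3=T, B4=S, B5=F, B7=T, B7=F, B8=T, B8=F, B9=S, B9=E, B10=T
#5 (b=0, g=12) -> covered: B1=T, B2=T, B3=T, B4=S, B5=F, B7=T, B7=F, B8=F, B9=E, B10=T
#6 (b=-3, g=12) -> covered: B1=T, B2=F, B3=T, B4=S, B5=F, B7=F, B8=F, B9=E, B10=T
#7 (b=1, g=5) -> covered: B1=F, B2=F, B3=T, B4=S, B5=T, B7=F, B8=F, B9=S, B10=T
#8 (b=1, g=7) -> covered: B1=T, B2=F, B3=T, B4=S, B5=F, B7=F, B8=F, B9=S, B10=T
union over the pool: B1=T, B1=F, B2=T, B2=F, B3=T, B3=F, B4=S, B4=E, B5=T, B5=F, B6=T, B7=T, B7=F, B8=T, B8=F, B9=S, B9=E, B10=T, B10=F, B11=T
uncovered (2 of 22): B6=F, B11=F
Answer: 2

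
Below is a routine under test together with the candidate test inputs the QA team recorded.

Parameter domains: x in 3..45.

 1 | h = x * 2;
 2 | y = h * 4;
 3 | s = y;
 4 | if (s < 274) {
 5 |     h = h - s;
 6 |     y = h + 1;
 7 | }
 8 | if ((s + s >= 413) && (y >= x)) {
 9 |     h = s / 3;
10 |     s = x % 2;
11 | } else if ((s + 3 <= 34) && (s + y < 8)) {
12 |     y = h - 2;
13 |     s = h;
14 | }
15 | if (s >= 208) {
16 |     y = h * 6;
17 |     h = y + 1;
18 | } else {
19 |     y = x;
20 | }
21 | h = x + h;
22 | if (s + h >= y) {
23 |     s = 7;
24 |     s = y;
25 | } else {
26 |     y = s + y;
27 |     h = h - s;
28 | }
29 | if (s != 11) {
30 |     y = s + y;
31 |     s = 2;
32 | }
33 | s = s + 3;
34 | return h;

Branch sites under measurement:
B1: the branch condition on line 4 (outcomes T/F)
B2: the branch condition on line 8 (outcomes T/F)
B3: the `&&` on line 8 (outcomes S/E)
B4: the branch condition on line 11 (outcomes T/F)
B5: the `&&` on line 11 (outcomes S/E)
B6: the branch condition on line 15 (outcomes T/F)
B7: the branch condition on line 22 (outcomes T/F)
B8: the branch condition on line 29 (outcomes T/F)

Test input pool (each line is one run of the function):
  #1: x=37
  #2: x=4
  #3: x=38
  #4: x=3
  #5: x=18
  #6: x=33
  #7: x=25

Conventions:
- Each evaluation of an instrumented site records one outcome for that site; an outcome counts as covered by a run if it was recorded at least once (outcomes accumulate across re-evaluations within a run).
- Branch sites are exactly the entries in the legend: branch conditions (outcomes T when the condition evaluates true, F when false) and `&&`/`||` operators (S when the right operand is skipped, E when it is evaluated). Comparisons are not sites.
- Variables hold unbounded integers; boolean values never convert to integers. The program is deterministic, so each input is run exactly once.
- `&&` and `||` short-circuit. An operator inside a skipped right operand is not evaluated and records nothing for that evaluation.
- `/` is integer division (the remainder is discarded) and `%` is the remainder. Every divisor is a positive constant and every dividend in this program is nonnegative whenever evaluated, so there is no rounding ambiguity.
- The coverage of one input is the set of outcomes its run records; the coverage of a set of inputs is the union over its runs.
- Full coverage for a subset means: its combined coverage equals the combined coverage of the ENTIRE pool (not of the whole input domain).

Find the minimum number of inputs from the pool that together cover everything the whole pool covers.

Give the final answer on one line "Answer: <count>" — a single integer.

input #1, x=37: events B1->F, B3->E, B2->T, B6->F, B7->T, B8->T; outcomes B1=F, B2=T, B3=E, B6=F, B7=T, B8=T
input #2, x=4: events B1->T, B3->S, B2->F, B5->S, B4->F, B6->F, B7->T, B8->T; outcomes B1=T, B2=F, B3=S, B4=F, B5=S, B6=F, B7=T, B8=T
input #3, x=38: events B1->F, B3->E, B2->T, B6->F, B7->T, B8->T; outcomes B1=F, B2=T, B3=E, B6=F, B7=T, B8=T
input #4, x=3: events B1->T, B3->S, B2->F, B5->E, B4->T, B6->F, B7->F, B8->T; outcomes B1=T, B2=F, B3=S, B4=T, B5=E, B6=F, B7=F, B8=T
input #5, x=18: events B1->T, B3->S, B2->F, B5->S, B4->F, B6->F, B7->T, B8->T; outcomes B1=T, B2=F, B3=S, B4=F, B5=S, B6=F, B7=T, B8=T
input #6, x=33: events B1->T, B3->E, B2->F, B5->S, B4->F, B6->T, B7->T, B8->T; outcomes B1=T, B2=F, B3=E, B4=F, B5=S, B6=T, B7=T, B8=T
input #7, x=25: events B1->T, B3->S, B2->F, B5->S, B4->F, B6->F, B7->T, B8->T; outcomes B1=T, B2=F, B3=S, B4=F, B5=S, B6=F, B7=T, B8=T
union over all inputs: B1=T, B1=F, B2=T, B2=F, B3=S, B3=E, B4=T, B4=F, B5=S, B5=E, B6=T, B6=F, B7=T, B7=F, B8=T (15 outcomes)
checked all size-1 subsets: none covers 15 outcomes (max 8/15)
checked all size-2 subsets: none covers 15 outcomes (max 13/15)
inputs {1, 4, 6} (size 3) cover everything; no size-3 subset with a lexicographically smaller index list covers all 15

Answer: 3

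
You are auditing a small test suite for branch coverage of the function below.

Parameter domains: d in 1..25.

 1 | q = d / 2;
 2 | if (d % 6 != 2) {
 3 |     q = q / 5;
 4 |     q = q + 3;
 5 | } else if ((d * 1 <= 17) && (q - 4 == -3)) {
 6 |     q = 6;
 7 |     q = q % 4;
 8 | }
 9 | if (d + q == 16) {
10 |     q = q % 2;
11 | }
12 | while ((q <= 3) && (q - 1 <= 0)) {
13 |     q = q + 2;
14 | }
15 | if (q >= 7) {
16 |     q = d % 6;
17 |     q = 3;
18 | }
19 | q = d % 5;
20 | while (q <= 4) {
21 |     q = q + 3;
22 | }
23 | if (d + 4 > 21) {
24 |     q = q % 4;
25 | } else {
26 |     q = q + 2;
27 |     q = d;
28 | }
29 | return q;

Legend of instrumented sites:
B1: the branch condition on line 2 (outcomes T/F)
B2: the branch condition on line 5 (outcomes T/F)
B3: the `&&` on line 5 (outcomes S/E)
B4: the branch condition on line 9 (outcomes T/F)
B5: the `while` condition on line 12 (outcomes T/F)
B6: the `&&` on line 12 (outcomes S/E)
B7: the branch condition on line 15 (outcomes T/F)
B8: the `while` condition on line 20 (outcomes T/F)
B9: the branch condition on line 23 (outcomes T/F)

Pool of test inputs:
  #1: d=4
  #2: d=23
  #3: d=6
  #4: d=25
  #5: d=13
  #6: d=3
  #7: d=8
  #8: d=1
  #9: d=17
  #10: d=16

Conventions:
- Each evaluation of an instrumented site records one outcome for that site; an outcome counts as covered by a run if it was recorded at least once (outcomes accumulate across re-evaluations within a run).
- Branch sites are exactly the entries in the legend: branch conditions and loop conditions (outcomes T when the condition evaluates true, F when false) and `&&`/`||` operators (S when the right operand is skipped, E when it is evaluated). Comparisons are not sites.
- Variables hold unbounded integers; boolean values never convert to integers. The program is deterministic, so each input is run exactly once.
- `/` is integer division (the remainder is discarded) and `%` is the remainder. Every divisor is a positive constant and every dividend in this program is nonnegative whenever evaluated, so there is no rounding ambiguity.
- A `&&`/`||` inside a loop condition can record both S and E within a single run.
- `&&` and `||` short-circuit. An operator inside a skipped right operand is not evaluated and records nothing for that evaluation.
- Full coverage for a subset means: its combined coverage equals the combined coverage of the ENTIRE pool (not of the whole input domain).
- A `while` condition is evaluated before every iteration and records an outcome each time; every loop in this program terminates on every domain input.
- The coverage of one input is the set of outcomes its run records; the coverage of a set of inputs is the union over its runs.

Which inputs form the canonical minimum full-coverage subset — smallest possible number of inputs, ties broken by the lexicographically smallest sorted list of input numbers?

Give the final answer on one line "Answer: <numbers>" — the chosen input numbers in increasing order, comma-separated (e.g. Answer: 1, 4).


input #1, d=4: events B1->T, B4->F, B6->E, B5->F, B7->F, B8->T, B8->F, B9->F; outcomes B1=T, B4=F, B5=F, B6=E, B7=F, B8=T, B8=F, B9=F
input #2, d=23: events B1->T, B4->F, B6->S, B5->F, B7->F, B8->T, B8->F, B9->T; outcomes B1=T, B4=F, B5=F, B6=S, B7=F, B8=T, B8=F, B9=T
input #3, d=6: events B1->T, B4->F, B6->E, B5->F, B7->F, B8->T, B8->T, B8->F, B9->F; outcomes B1=T, B4=F, B5=F, B6=E, B7=F, B8=T, B8=F, B9=F
input #4, d=25: events B1->T, B4->F, B6->S, B5->F, B7->F, B8->T, B8->T, B8->F, B9->T; outcomes B1=T, B4=F, B5=F, B6=S, B7=F, B8=T, B8=F, B9=T
input #5, d=13: events B1->T, B4->F, B6->S, B5->F, B7->F, B8->T, B8->F, B9->F; outcomes B1=T, B4=F, B5=F, B6=S, B7=F, B8=T, B8=F, B9=F
input #6, d=3: events B1->T, B4->F, B6->E, B5->F, B7->F, B8->T, B8->F, B9->F; outcomes B1=T, B4=F, B5=F, B6=E, B7=F, B8=T, B8=F, B9=F
input #7, d=8: events B1->F, B3->E, B2->F, B4->F, B6->S, B5->F, B7->F, B8->T, B8->F, B9->F; outcomes B1=F, B2=F, B3=E, B4=F, B5=F, B6=S, B7=F, B8=T, B8=F, B9=F
input #8, d=1: events B1->T, B4->F, B6->E, B5->F, B7->F, B8->T, B8->T, B8->F, B9->F; outcomes B1=T, B4=F, B5=F, B6=E, B7=F, B8=T, B8=F, B9=F
input #9, d=17: events B1->T, B4->F, B6->S, B5->F, B7->F, B8->T, B8->F, B9->F; outcomes B1=T, B4=F, B5=F, B6=S, B7=F, B8=T, B8=F, B9=F
input #10, d=16: events B1->T, B4->F, B6->S, B5->F, B7->F, B8->T, B8->T, B8->F, B9->F; outcomes B1=T, B4=F, B5=F, B6=S, B7=F, B8=T, B8=F, B9=F
union over all inputs: B1=T, B1=F, B2=F, B3=E, B4=F, B5=F, B6=S, B6=E, B7=F, B8=T, B8=F, B9=T, B9=F (13 outcomes)
every size-1 subset falls short of the 13 outcomes (best: 10/13)
every size-2 subset falls short of the 13 outcomes (best: 12/13)
inputs {1, 2, 7} (size 3) cover everything; no size-3 subset with a lexicographically smaller index list covers all 13
Answer: 1, 2, 7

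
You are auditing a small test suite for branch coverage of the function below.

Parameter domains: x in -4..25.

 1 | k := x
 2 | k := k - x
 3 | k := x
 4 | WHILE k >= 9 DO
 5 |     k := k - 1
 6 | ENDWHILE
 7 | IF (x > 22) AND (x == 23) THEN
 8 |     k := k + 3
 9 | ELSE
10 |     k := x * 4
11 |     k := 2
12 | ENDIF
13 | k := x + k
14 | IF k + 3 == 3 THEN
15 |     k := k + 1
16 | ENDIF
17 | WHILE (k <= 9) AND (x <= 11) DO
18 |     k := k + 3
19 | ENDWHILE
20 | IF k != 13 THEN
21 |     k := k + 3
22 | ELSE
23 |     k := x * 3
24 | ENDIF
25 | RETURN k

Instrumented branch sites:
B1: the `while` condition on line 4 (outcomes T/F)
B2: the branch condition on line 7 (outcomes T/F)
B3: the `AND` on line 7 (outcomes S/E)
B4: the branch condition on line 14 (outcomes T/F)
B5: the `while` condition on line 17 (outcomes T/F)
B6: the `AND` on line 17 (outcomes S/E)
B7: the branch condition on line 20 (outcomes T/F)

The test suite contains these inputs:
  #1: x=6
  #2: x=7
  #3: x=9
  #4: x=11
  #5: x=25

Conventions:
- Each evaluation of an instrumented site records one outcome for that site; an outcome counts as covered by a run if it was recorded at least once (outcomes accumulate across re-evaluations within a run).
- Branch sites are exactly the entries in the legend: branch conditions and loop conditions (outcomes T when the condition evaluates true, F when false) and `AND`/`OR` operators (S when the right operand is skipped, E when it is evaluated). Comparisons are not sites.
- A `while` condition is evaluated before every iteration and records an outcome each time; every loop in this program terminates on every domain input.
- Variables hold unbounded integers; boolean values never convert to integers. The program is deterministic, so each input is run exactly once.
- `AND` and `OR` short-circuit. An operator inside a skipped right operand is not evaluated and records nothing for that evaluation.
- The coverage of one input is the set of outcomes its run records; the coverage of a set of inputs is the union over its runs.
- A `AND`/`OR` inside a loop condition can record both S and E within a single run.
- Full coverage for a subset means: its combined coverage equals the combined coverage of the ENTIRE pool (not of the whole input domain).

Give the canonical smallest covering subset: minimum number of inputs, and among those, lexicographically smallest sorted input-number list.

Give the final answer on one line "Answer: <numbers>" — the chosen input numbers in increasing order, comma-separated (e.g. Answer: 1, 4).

#1 (x=6) -> B1->F, B3->S, B2->F, B4->F, B6->E, B5->T, B6->S, B5->F, B7->T; covered: B1=F, B2=F, B3=S, B4=F, B5=T, B5=F, B6=S, B6=E, B7=T
#2 (x=7) -> B1->F, B3->S, B2->F, B4->F, B6->E, B5->T, B6->S, B5->F, B7->T; covered: B1=F, B2=F, B3=S, B4=F, B5=T, B5=F, B6=S, B6=E, B7=T
#3 (x=9) -> B1->T, B1->F, B3->S, B2->F, B4->F, B6->S, B5->F, B7->T; covered: B1=T, B1=F, B2=F, B3=S, B4=F, B5=F, B6=S, B7=T
#4 (x=11) -> B1->T, B1->T, B1->T, B1->F, B3->S, B2->F, B4->F, B6->S, B5->F, B7->F; covered: B1=T, B1=F, B2=F, B3=S, B4=F, B5=F, B6=S, B7=F
#5 (x=25) -> B1->T, B1->T, B1->T, B1->T, B1->T, B1->T, B1->T, B1->T, B1->T, B1->T, B1->T, B1->T, B1->T, B1->T, ...; covered: B1=T, B1=F, B2=F, B3=E, B4=F, B5=F, B6=S, B7=T
the full pool covers 12 outcomes: B1=T, B1=F, B2=F, B3=S, B3=E, B4=F, B5=T, B5=F, B6=S, B6=E, B7=T, B7=F
size 1 is not enough: best union over all size-1 subsets is 9/12
size 2 is not enough: best union over all size-2 subsets is 11/12
size 3: inputs {1, 4, 5} cover all 12 outcomes, and no lexicographically smaller subset of this size does

Answer: 1, 4, 5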